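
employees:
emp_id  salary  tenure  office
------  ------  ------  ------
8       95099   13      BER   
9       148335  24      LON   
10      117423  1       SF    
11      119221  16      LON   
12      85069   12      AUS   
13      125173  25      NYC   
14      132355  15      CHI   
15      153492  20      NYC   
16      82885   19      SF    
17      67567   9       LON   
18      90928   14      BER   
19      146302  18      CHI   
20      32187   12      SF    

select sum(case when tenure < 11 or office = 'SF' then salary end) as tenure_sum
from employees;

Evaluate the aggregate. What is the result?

emp_id=8: ✗
emp_id=9: ✗
emp_id=10: ✓ → 117423
emp_id=11: ✗
emp_id=12: ✗
emp_id=13: ✗
emp_id=14: ✗
emp_id=15: ✗
emp_id=16: ✓ → 82885
emp_id=17: ✓ → 67567
emp_id=18: ✗
emp_id=19: ✗
emp_id=20: ✓ → 32187
tenure_sum = 117423 + 82885 + 67567 + 32187 = 300062

300062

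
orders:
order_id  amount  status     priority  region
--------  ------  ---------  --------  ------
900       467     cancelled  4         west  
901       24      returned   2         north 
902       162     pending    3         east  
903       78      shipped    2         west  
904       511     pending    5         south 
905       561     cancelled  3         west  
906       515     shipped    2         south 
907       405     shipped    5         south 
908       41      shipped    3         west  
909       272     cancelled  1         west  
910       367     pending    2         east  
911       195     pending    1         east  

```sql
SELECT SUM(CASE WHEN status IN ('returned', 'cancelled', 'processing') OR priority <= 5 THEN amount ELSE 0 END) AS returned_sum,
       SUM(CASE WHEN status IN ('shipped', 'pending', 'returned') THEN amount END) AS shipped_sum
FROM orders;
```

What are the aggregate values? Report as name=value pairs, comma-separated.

[returned_sum: status IN ('returned', 'cancelled', 'processing') OR priority <= 5]
order_id=900: ✓ → 467
order_id=901: ✓ → 24
order_id=902: ✓ → 162
order_id=903: ✓ → 78
order_id=904: ✓ → 511
order_id=905: ✓ → 561
order_id=906: ✓ → 515
order_id=907: ✓ → 405
order_id=908: ✓ → 41
order_id=909: ✓ → 272
order_id=910: ✓ → 367
order_id=911: ✓ → 195
returned_sum = 467 + 24 + 162 + 78 + 511 + 561 + 515 + 405 + 41 + 272 + 367 + 195 = 3598
—
[shipped_sum: status IN ('shipped', 'pending', 'returned')]
order_id=900: ✗
order_id=901: ✓ → 24
order_id=902: ✓ → 162
order_id=903: ✓ → 78
order_id=904: ✓ → 511
order_id=905: ✗
order_id=906: ✓ → 515
order_id=907: ✓ → 405
order_id=908: ✓ → 41
order_id=909: ✗
order_id=910: ✓ → 367
order_id=911: ✓ → 195
shipped_sum = 24 + 162 + 78 + 511 + 515 + 405 + 41 + 367 + 195 = 2298

returned_sum=3598, shipped_sum=2298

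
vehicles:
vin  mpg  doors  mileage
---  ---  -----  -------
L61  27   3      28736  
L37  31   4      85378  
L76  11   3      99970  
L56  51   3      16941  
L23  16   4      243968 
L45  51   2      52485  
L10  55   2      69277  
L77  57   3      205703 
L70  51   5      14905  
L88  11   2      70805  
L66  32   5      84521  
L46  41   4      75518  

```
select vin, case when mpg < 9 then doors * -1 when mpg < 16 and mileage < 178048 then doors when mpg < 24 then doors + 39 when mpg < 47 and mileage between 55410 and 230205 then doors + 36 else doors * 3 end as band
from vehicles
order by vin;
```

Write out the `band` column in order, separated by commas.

vin=L10: ELSE → 6
vin=L23: mpg < 24 → 43
vin=L37: mpg < 47 and mileage between 55410 and 230205 → 40
vin=L45: ELSE → 6
vin=L46: mpg < 47 and mileage between 55410 and 230205 → 40
vin=L56: ELSE → 9
vin=L61: ELSE → 9
vin=L66: mpg < 47 and mileage between 55410 and 230205 → 41
vin=L70: ELSE → 15
vin=L76: mpg < 16 and mileage < 178048 → 3
vin=L77: ELSE → 9
vin=L88: mpg < 16 and mileage < 178048 → 2

6, 43, 40, 6, 40, 9, 9, 41, 15, 3, 9, 2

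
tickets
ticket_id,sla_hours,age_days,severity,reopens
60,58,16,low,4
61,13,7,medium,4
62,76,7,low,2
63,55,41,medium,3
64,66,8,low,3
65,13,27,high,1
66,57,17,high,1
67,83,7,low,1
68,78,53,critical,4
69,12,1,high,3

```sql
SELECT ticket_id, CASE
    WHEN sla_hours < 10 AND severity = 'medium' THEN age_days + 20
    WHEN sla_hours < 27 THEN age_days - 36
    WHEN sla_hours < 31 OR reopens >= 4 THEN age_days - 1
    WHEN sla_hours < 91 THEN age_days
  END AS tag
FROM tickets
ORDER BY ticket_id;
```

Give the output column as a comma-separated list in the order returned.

15, -29, 7, 41, 8, -9, 17, 7, 52, -35

ticket_id=60: sla_hours < 31 OR reopens >= 4 → 15
ticket_id=61: sla_hours < 27 → -29
ticket_id=62: sla_hours < 91 → 7
ticket_id=63: sla_hours < 91 → 41
ticket_id=64: sla_hours < 91 → 8
ticket_id=65: sla_hours < 27 → -9
ticket_id=66: sla_hours < 91 → 17
ticket_id=67: sla_hours < 91 → 7
ticket_id=68: sla_hours < 31 OR reopens >= 4 → 52
ticket_id=69: sla_hours < 27 → -35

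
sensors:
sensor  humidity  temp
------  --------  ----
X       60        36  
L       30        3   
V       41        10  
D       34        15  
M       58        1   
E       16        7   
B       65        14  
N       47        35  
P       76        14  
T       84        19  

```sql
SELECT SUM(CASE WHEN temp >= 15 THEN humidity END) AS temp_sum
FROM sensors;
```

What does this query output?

225

sensor=X: ✓ → 60
sensor=L: ✗
sensor=V: ✗
sensor=D: ✓ → 34
sensor=M: ✗
sensor=E: ✗
sensor=B: ✗
sensor=N: ✓ → 47
sensor=P: ✗
sensor=T: ✓ → 84
temp_sum = 60 + 34 + 47 + 84 = 225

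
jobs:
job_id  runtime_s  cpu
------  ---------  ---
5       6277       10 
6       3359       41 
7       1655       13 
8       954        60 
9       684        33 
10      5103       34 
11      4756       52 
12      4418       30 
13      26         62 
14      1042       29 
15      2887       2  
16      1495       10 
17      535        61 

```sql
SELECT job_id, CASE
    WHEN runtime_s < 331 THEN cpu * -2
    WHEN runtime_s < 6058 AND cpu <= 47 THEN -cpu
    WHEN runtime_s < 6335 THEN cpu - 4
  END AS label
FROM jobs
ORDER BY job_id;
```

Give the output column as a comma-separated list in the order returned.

6, -41, -13, 56, -33, -34, 48, -30, -124, -29, -2, -10, 57

job_id=5: runtime_s < 6335 → 6
job_id=6: runtime_s < 6058 AND cpu <= 47 → -41
job_id=7: runtime_s < 6058 AND cpu <= 47 → -13
job_id=8: runtime_s < 6335 → 56
job_id=9: runtime_s < 6058 AND cpu <= 47 → -33
job_id=10: runtime_s < 6058 AND cpu <= 47 → -34
job_id=11: runtime_s < 6335 → 48
job_id=12: runtime_s < 6058 AND cpu <= 47 → -30
job_id=13: runtime_s < 331 → -124
job_id=14: runtime_s < 6058 AND cpu <= 47 → -29
job_id=15: runtime_s < 6058 AND cpu <= 47 → -2
job_id=16: runtime_s < 6058 AND cpu <= 47 → -10
job_id=17: runtime_s < 6335 → 57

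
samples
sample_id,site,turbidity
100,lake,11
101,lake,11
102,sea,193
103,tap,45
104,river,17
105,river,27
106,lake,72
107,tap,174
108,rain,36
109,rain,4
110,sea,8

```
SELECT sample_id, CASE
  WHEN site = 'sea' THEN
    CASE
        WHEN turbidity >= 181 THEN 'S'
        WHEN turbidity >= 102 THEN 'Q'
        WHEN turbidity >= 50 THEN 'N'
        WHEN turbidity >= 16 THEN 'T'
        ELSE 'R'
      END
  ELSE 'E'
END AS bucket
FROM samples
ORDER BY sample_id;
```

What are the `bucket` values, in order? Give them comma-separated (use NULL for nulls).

E, E, S, E, E, E, E, E, E, E, R

sample_id=100: site='lake' → outer ELSE → E
sample_id=101: site='lake' → outer ELSE → E
sample_id=102: site='sea' → inner[turbidity >= 181] → S
sample_id=103: site='tap' → outer ELSE → E
sample_id=104: site='river' → outer ELSE → E
sample_id=105: site='river' → outer ELSE → E
sample_id=106: site='lake' → outer ELSE → E
sample_id=107: site='tap' → outer ELSE → E
sample_id=108: site='rain' → outer ELSE → E
sample_id=109: site='rain' → outer ELSE → E
sample_id=110: site='sea' → inner[ELSE] → R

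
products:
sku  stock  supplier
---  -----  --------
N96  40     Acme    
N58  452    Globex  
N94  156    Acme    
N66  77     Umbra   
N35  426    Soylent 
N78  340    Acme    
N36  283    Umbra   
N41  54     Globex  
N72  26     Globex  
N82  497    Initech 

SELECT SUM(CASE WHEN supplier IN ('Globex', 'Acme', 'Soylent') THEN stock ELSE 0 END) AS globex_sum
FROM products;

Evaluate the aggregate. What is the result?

1494

sku=N96: ✓ → 40
sku=N58: ✓ → 452
sku=N94: ✓ → 156
sku=N66: ✗
sku=N35: ✓ → 426
sku=N78: ✓ → 340
sku=N36: ✗
sku=N41: ✓ → 54
sku=N72: ✓ → 26
sku=N82: ✗
globex_sum = 40 + 452 + 156 + 426 + 340 + 54 + 26 = 1494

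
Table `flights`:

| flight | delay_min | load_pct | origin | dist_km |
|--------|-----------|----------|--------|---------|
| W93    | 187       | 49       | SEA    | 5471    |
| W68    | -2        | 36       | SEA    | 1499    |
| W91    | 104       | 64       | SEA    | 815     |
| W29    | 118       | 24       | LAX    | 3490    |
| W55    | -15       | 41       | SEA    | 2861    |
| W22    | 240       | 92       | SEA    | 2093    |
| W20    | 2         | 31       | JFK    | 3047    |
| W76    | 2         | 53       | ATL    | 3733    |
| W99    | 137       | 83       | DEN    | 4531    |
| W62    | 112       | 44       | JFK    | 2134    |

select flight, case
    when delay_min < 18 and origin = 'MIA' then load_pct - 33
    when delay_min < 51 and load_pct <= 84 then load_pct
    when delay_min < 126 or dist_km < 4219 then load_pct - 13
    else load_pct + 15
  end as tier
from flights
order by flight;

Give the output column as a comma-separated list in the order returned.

flight=W20: delay_min < 51 and load_pct <= 84 → 31
flight=W22: delay_min < 126 or dist_km < 4219 → 79
flight=W29: delay_min < 126 or dist_km < 4219 → 11
flight=W55: delay_min < 51 and load_pct <= 84 → 41
flight=W62: delay_min < 126 or dist_km < 4219 → 31
flight=W68: delay_min < 51 and load_pct <= 84 → 36
flight=W76: delay_min < 51 and load_pct <= 84 → 53
flight=W91: delay_min < 126 or dist_km < 4219 → 51
flight=W93: ELSE → 64
flight=W99: ELSE → 98

31, 79, 11, 41, 31, 36, 53, 51, 64, 98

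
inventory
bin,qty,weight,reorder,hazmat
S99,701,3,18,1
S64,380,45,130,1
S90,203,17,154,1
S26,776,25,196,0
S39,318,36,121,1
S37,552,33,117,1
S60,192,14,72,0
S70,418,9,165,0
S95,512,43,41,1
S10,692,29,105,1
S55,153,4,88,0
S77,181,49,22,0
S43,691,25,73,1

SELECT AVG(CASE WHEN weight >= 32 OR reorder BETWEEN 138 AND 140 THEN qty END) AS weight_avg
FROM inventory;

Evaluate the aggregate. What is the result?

bin=S99: ✗
bin=S64: ✓ → 380
bin=S90: ✗
bin=S26: ✗
bin=S39: ✓ → 318
bin=S37: ✓ → 552
bin=S60: ✗
bin=S70: ✗
bin=S95: ✓ → 512
bin=S10: ✗
bin=S55: ✗
bin=S77: ✓ → 181
bin=S43: ✗
weight_avg = (380 + 318 + 552 + 512 + 181) / 5 = 388.6

388.6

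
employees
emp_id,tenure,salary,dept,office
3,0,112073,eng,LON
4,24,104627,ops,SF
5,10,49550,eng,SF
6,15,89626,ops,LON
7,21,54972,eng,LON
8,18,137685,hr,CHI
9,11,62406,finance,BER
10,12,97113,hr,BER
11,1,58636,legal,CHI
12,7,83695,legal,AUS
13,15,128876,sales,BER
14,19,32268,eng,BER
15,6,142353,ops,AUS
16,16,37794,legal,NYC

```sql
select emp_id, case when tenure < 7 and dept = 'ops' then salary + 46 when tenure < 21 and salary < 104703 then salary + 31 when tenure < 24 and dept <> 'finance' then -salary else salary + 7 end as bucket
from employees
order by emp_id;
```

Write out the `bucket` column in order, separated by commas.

-112073, 104634, 49581, 89657, -54972, -137685, 62437, 97144, 58667, 83726, -128876, 32299, 142399, 37825

emp_id=3: tenure < 24 and dept <> 'finance' → -112073
emp_id=4: ELSE → 104634
emp_id=5: tenure < 21 and salary < 104703 → 49581
emp_id=6: tenure < 21 and salary < 104703 → 89657
emp_id=7: tenure < 24 and dept <> 'finance' → -54972
emp_id=8: tenure < 24 and dept <> 'finance' → -137685
emp_id=9: tenure < 21 and salary < 104703 → 62437
emp_id=10: tenure < 21 and salary < 104703 → 97144
emp_id=11: tenure < 21 and salary < 104703 → 58667
emp_id=12: tenure < 21 and salary < 104703 → 83726
emp_id=13: tenure < 24 and dept <> 'finance' → -128876
emp_id=14: tenure < 21 and salary < 104703 → 32299
emp_id=15: tenure < 7 and dept = 'ops' → 142399
emp_id=16: tenure < 21 and salary < 104703 → 37825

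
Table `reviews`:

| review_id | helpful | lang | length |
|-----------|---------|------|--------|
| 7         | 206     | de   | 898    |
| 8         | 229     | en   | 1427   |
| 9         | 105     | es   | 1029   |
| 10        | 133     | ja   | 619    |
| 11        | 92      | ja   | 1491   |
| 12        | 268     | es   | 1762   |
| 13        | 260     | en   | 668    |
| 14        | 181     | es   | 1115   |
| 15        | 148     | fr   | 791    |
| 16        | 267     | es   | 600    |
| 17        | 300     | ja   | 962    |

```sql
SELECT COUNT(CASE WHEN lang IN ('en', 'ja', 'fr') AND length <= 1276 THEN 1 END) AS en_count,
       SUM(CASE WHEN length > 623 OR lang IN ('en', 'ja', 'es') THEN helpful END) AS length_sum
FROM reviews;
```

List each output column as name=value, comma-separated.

[en_count: lang IN ('en', 'ja', 'fr') AND length <= 1276]
review_id=7: ✗
review_id=8: ✗
review_id=9: ✗
review_id=10: ✓ → 1
review_id=11: ✗
review_id=12: ✗
review_id=13: ✓ → 1
review_id=14: ✗
review_id=15: ✓ → 1
review_id=16: ✗
review_id=17: ✓ → 1
en_count = COUNT(1, 1, 1, 1) = 4
—
[length_sum: length > 623 OR lang IN ('en', 'ja', 'es')]
review_id=7: ✓ → 206
review_id=8: ✓ → 229
review_id=9: ✓ → 105
review_id=10: ✓ → 133
review_id=11: ✓ → 92
review_id=12: ✓ → 268
review_id=13: ✓ → 260
review_id=14: ✓ → 181
review_id=15: ✓ → 148
review_id=16: ✓ → 267
review_id=17: ✓ → 300
length_sum = 206 + 229 + 105 + 133 + 92 + 268 + 260 + 181 + 148 + 267 + 300 = 2189

en_count=4, length_sum=2189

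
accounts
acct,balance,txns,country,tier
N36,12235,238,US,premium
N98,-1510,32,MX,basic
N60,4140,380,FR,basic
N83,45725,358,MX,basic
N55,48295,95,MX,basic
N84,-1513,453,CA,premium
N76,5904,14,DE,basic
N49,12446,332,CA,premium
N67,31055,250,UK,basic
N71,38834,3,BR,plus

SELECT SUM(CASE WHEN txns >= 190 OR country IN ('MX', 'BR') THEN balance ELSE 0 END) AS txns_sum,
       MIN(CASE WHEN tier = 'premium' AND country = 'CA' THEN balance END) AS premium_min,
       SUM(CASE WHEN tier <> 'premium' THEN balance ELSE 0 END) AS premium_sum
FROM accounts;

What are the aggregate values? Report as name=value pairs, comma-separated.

txns_sum=189707, premium_min=-1513, premium_sum=172443

[txns_sum: txns >= 190 OR country IN ('MX', 'BR')]
acct=N36: ✓ → 12235
acct=N98: ✓ → -1510
acct=N60: ✓ → 4140
acct=N83: ✓ → 45725
acct=N55: ✓ → 48295
acct=N84: ✓ → -1513
acct=N76: ✗
acct=N49: ✓ → 12446
acct=N67: ✓ → 31055
acct=N71: ✓ → 38834
txns_sum = 12235 + -1510 + 4140 + 45725 + 48295 + -1513 + 12446 + 31055 + 38834 = 189707
—
[premium_min: tier = 'premium' AND country = 'CA']
acct=N36: ✗
acct=N98: ✗
acct=N60: ✗
acct=N83: ✗
acct=N55: ✗
acct=N84: ✓ → -1513
acct=N76: ✗
acct=N49: ✓ → 12446
acct=N67: ✗
acct=N71: ✗
premium_min = MIN(-1513, 12446) = -1513
—
[premium_sum: tier <> 'premium']
acct=N36: ✗
acct=N98: ✓ → -1510
acct=N60: ✓ → 4140
acct=N83: ✓ → 45725
acct=N55: ✓ → 48295
acct=N84: ✗
acct=N76: ✓ → 5904
acct=N49: ✗
acct=N67: ✓ → 31055
acct=N71: ✓ → 38834
premium_sum = -1510 + 4140 + 45725 + 48295 + 5904 + 31055 + 38834 = 172443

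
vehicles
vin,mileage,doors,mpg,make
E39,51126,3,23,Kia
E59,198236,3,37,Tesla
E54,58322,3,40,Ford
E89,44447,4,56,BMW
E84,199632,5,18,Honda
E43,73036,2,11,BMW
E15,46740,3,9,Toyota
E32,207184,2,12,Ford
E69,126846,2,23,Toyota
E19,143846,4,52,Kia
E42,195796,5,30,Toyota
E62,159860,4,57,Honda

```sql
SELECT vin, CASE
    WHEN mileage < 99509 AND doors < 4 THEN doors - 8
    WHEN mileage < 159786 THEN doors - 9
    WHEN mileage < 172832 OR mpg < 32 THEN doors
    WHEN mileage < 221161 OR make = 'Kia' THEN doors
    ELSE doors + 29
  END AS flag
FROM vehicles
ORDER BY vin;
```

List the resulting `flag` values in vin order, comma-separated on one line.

vin=E15: mileage < 99509 AND doors < 4 → -5
vin=E19: mileage < 159786 → -5
vin=E32: mileage < 172832 OR mpg < 32 → 2
vin=E39: mileage < 99509 AND doors < 4 → -5
vin=E42: mileage < 172832 OR mpg < 32 → 5
vin=E43: mileage < 99509 AND doors < 4 → -6
vin=E54: mileage < 99509 AND doors < 4 → -5
vin=E59: mileage < 221161 OR make = 'Kia' → 3
vin=E62: mileage < 172832 OR mpg < 32 → 4
vin=E69: mileage < 159786 → -7
vin=E84: mileage < 172832 OR mpg < 32 → 5
vin=E89: mileage < 159786 → -5

-5, -5, 2, -5, 5, -6, -5, 3, 4, -7, 5, -5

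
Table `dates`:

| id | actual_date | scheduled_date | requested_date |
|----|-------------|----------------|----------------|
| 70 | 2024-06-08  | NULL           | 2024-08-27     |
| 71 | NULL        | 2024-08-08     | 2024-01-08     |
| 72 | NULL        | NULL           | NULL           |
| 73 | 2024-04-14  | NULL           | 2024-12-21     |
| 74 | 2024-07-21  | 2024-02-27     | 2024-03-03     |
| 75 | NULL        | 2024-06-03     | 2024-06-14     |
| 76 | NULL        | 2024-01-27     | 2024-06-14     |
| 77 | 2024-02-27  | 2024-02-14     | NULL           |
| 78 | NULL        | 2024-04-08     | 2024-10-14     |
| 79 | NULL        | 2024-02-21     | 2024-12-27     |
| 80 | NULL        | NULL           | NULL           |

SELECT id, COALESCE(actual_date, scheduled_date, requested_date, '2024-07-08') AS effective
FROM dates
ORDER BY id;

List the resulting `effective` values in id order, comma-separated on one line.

2024-06-08, 2024-08-08, 2024-07-08, 2024-04-14, 2024-07-21, 2024-06-03, 2024-01-27, 2024-02-27, 2024-04-08, 2024-02-21, 2024-07-08

id=70: actual_date=2024-06-08 → 2024-06-08
id=71: actual_date=NULL, scheduled_date=2024-08-08 → 2024-08-08
id=72: actual_date=NULL, scheduled_date=NULL, requested_date=NULL, → literal 2024-07-08 → 2024-07-08
id=73: actual_date=2024-04-14 → 2024-04-14
id=74: actual_date=2024-07-21 → 2024-07-21
id=75: actual_date=NULL, scheduled_date=2024-06-03 → 2024-06-03
id=76: actual_date=NULL, scheduled_date=2024-01-27 → 2024-01-27
id=77: actual_date=2024-02-27 → 2024-02-27
id=78: actual_date=NULL, scheduled_date=2024-04-08 → 2024-04-08
id=79: actual_date=NULL, scheduled_date=2024-02-21 → 2024-02-21
id=80: actual_date=NULL, scheduled_date=NULL, requested_date=NULL, → literal 2024-07-08 → 2024-07-08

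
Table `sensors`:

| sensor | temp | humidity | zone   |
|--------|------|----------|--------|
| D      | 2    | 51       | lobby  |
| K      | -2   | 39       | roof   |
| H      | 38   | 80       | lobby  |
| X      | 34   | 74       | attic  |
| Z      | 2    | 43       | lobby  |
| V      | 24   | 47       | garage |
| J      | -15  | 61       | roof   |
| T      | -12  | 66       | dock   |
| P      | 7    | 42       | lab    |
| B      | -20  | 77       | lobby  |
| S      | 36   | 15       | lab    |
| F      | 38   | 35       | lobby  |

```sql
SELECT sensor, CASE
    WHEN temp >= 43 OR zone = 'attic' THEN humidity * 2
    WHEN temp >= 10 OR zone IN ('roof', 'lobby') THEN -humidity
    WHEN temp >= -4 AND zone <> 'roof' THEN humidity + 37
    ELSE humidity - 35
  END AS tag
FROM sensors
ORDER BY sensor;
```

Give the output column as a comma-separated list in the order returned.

-77, -51, -35, -80, -61, -39, 79, -15, 31, -47, 148, -43

sensor=B: temp >= 10 OR zone IN ('roof', 'lobby') → -77
sensor=D: temp >= 10 OR zone IN ('roof', 'lobby') → -51
sensor=F: temp >= 10 OR zone IN ('roof', 'lobby') → -35
sensor=H: temp >= 10 OR zone IN ('roof', 'lobby') → -80
sensor=J: temp >= 10 OR zone IN ('roof', 'lobby') → -61
sensor=K: temp >= 10 OR zone IN ('roof', 'lobby') → -39
sensor=P: temp >= -4 AND zone <> 'roof' → 79
sensor=S: temp >= 10 OR zone IN ('roof', 'lobby') → -15
sensor=T: ELSE → 31
sensor=V: temp >= 10 OR zone IN ('roof', 'lobby') → -47
sensor=X: temp >= 43 OR zone = 'attic' → 148
sensor=Z: temp >= 10 OR zone IN ('roof', 'lobby') → -43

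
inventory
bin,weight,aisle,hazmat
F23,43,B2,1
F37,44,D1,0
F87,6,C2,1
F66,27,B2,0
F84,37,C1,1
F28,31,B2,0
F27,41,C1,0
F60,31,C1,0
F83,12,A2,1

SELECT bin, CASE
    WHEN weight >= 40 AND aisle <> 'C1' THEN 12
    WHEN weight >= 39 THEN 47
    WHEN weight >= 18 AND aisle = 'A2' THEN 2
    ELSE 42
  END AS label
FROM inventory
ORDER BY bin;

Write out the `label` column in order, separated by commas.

bin=F23: weight >= 40 AND aisle <> 'C1' → 12
bin=F27: weight >= 39 → 47
bin=F28: ELSE → 42
bin=F37: weight >= 40 AND aisle <> 'C1' → 12
bin=F60: ELSE → 42
bin=F66: ELSE → 42
bin=F83: ELSE → 42
bin=F84: ELSE → 42
bin=F87: ELSE → 42

12, 47, 42, 12, 42, 42, 42, 42, 42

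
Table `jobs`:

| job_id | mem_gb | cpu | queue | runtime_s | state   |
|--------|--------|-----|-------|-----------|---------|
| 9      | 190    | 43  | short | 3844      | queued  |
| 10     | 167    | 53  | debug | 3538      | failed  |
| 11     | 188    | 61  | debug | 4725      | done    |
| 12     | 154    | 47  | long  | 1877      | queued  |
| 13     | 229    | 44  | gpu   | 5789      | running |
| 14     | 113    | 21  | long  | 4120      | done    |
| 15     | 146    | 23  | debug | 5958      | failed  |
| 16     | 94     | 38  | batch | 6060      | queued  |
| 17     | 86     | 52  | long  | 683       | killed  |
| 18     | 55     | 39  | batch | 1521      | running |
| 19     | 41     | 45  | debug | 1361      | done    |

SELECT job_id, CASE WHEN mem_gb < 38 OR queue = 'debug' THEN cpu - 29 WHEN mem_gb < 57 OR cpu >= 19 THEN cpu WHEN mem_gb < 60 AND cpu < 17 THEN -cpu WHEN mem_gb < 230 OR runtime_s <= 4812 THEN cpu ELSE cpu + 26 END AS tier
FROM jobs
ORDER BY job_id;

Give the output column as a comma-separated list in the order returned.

job_id=9: mem_gb < 57 OR cpu >= 19 → 43
job_id=10: mem_gb < 38 OR queue = 'debug' → 24
job_id=11: mem_gb < 38 OR queue = 'debug' → 32
job_id=12: mem_gb < 57 OR cpu >= 19 → 47
job_id=13: mem_gb < 57 OR cpu >= 19 → 44
job_id=14: mem_gb < 57 OR cpu >= 19 → 21
job_id=15: mem_gb < 38 OR queue = 'debug' → -6
job_id=16: mem_gb < 57 OR cpu >= 19 → 38
job_id=17: mem_gb < 57 OR cpu >= 19 → 52
job_id=18: mem_gb < 57 OR cpu >= 19 → 39
job_id=19: mem_gb < 38 OR queue = 'debug' → 16

43, 24, 32, 47, 44, 21, -6, 38, 52, 39, 16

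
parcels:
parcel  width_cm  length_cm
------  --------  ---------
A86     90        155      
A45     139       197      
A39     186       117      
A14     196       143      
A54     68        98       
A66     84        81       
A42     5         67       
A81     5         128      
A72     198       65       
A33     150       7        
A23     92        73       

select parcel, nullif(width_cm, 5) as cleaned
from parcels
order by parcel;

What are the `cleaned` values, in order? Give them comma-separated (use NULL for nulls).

parcel=A14: width_cm=196 vs 5: differ → 196
parcel=A23: width_cm=92 vs 5: differ → 92
parcel=A33: width_cm=150 vs 5: differ → 150
parcel=A39: width_cm=186 vs 5: differ → 186
parcel=A42: width_cm=5 vs 5: equal → NULL
parcel=A45: width_cm=139 vs 5: differ → 139
parcel=A54: width_cm=68 vs 5: differ → 68
parcel=A66: width_cm=84 vs 5: differ → 84
parcel=A72: width_cm=198 vs 5: differ → 198
parcel=A81: width_cm=5 vs 5: equal → NULL
parcel=A86: width_cm=90 vs 5: differ → 90

196, 92, 150, 186, NULL, 139, 68, 84, 198, NULL, 90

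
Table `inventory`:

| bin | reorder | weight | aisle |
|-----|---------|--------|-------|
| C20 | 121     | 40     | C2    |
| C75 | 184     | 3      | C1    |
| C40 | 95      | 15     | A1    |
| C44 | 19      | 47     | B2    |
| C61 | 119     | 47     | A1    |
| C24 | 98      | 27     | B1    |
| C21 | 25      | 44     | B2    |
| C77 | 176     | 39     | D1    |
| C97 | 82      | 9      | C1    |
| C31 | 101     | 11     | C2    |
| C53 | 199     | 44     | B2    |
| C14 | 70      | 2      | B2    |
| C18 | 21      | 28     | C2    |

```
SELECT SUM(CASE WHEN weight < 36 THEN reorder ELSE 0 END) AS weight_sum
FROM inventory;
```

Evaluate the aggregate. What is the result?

651

bin=C20: ✗
bin=C75: ✓ → 184
bin=C40: ✓ → 95
bin=C44: ✗
bin=C61: ✗
bin=C24: ✓ → 98
bin=C21: ✗
bin=C77: ✗
bin=C97: ✓ → 82
bin=C31: ✓ → 101
bin=C53: ✗
bin=C14: ✓ → 70
bin=C18: ✓ → 21
weight_sum = 184 + 95 + 98 + 82 + 101 + 70 + 21 = 651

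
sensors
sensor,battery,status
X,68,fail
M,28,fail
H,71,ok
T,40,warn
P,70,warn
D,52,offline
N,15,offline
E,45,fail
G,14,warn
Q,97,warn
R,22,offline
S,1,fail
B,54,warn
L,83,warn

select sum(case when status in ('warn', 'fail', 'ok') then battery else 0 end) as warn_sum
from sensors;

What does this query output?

sensor=X: ✓ → 68
sensor=M: ✓ → 28
sensor=H: ✓ → 71
sensor=T: ✓ → 40
sensor=P: ✓ → 70
sensor=D: ✗
sensor=N: ✗
sensor=E: ✓ → 45
sensor=G: ✓ → 14
sensor=Q: ✓ → 97
sensor=R: ✗
sensor=S: ✓ → 1
sensor=B: ✓ → 54
sensor=L: ✓ → 83
warn_sum = 68 + 28 + 71 + 40 + 70 + 45 + 14 + 97 + 1 + 54 + 83 = 571

571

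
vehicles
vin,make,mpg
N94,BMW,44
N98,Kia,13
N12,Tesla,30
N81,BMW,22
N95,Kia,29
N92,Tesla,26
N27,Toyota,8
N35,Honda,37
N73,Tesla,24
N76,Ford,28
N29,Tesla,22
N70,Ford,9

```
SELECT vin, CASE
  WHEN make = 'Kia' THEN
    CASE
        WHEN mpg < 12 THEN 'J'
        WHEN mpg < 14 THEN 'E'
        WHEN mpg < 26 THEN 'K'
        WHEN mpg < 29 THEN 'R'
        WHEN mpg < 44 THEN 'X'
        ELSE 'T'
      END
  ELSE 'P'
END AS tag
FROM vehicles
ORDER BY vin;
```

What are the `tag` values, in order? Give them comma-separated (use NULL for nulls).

vin=N12: make='Tesla' → outer ELSE → P
vin=N27: make='Toyota' → outer ELSE → P
vin=N29: make='Tesla' → outer ELSE → P
vin=N35: make='Honda' → outer ELSE → P
vin=N70: make='Ford' → outer ELSE → P
vin=N73: make='Tesla' → outer ELSE → P
vin=N76: make='Ford' → outer ELSE → P
vin=N81: make='BMW' → outer ELSE → P
vin=N92: make='Tesla' → outer ELSE → P
vin=N94: make='BMW' → outer ELSE → P
vin=N95: make='Kia' → inner[mpg < 44] → X
vin=N98: make='Kia' → inner[mpg < 14] → E

P, P, P, P, P, P, P, P, P, P, X, E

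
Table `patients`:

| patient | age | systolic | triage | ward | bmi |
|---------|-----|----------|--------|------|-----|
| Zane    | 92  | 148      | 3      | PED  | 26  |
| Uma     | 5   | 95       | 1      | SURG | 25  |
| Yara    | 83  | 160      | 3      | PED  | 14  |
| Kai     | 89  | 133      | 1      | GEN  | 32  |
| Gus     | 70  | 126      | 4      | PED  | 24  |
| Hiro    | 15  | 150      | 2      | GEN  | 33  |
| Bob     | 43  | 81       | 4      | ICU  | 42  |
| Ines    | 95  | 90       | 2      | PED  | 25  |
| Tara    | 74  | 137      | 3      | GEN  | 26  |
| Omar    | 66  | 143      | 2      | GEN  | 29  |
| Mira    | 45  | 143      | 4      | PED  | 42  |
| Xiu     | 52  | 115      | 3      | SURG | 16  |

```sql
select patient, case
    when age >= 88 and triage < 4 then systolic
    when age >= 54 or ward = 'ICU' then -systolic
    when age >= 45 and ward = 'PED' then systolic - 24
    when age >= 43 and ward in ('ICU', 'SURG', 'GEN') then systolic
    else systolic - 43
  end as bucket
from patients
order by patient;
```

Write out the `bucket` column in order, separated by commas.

patient=Bob: age >= 54 or ward = 'ICU' → -81
patient=Gus: age >= 54 or ward = 'ICU' → -126
patient=Hiro: ELSE → 107
patient=Ines: age >= 88 and triage < 4 → 90
patient=Kai: age >= 88 and triage < 4 → 133
patient=Mira: age >= 45 and ward = 'PED' → 119
patient=Omar: age >= 54 or ward = 'ICU' → -143
patient=Tara: age >= 54 or ward = 'ICU' → -137
patient=Uma: ELSE → 52
patient=Xiu: age >= 43 and ward in ('ICU', 'SURG', 'GEN') → 115
patient=Yara: age >= 54 or ward = 'ICU' → -160
patient=Zane: age >= 88 and triage < 4 → 148

-81, -126, 107, 90, 133, 119, -143, -137, 52, 115, -160, 148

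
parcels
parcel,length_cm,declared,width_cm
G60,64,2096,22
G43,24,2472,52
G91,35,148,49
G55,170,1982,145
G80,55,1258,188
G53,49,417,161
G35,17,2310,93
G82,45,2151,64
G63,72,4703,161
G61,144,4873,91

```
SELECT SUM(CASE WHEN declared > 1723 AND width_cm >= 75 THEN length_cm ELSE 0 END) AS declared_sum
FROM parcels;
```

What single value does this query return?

403

parcel=G60: ✗
parcel=G43: ✗
parcel=G91: ✗
parcel=G55: ✓ → 170
parcel=G80: ✗
parcel=G53: ✗
parcel=G35: ✓ → 17
parcel=G82: ✗
parcel=G63: ✓ → 72
parcel=G61: ✓ → 144
declared_sum = 170 + 17 + 72 + 144 = 403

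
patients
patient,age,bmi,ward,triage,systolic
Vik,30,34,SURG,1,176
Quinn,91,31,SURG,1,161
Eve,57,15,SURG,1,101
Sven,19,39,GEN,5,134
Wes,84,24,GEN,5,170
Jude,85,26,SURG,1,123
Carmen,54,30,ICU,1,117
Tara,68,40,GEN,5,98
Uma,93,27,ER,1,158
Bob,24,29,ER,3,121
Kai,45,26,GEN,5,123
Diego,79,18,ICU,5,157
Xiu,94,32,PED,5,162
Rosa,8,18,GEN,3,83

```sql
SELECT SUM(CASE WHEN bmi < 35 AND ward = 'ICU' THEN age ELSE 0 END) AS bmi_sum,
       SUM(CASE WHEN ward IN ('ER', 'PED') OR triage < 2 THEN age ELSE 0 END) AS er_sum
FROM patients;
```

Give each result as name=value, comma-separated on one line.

[bmi_sum: bmi < 35 AND ward = 'ICU']
patient=Vik: ✗
patient=Quinn: ✗
patient=Eve: ✗
patient=Sven: ✗
patient=Wes: ✗
patient=Jude: ✗
patient=Carmen: ✓ → 54
patient=Tara: ✗
patient=Uma: ✗
patient=Bob: ✗
patient=Kai: ✗
patient=Diego: ✓ → 79
patient=Xiu: ✗
patient=Rosa: ✗
bmi_sum = 54 + 79 = 133
—
[er_sum: ward IN ('ER', 'PED') OR triage < 2]
patient=Vik: ✓ → 30
patient=Quinn: ✓ → 91
patient=Eve: ✓ → 57
patient=Sven: ✗
patient=Wes: ✗
patient=Jude: ✓ → 85
patient=Carmen: ✓ → 54
patient=Tara: ✗
patient=Uma: ✓ → 93
patient=Bob: ✓ → 24
patient=Kai: ✗
patient=Diego: ✗
patient=Xiu: ✓ → 94
patient=Rosa: ✗
er_sum = 30 + 91 + 57 + 85 + 54 + 93 + 24 + 94 = 528

bmi_sum=133, er_sum=528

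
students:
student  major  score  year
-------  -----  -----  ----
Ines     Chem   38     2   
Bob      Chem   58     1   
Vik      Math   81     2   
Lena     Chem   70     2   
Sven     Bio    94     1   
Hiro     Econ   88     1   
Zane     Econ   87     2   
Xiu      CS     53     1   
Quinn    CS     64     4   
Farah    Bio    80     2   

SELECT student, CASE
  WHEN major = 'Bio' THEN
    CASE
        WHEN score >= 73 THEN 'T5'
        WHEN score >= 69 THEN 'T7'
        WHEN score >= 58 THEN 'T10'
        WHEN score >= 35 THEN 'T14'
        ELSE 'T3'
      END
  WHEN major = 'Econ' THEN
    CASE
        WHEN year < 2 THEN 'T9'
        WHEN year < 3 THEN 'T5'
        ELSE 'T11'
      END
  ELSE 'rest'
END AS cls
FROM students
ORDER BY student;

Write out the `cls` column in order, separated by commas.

student=Bob: major='Chem' → outer ELSE → rest
student=Farah: major='Bio' → inner[score >= 73] → T5
student=Hiro: major='Econ' → inner[year < 2] → T9
student=Ines: major='Chem' → outer ELSE → rest
student=Lena: major='Chem' → outer ELSE → rest
student=Quinn: major='CS' → outer ELSE → rest
student=Sven: major='Bio' → inner[score >= 73] → T5
student=Vik: major='Math' → outer ELSE → rest
student=Xiu: major='CS' → outer ELSE → rest
student=Zane: major='Econ' → inner[year < 3] → T5

rest, T5, T9, rest, rest, rest, T5, rest, rest, T5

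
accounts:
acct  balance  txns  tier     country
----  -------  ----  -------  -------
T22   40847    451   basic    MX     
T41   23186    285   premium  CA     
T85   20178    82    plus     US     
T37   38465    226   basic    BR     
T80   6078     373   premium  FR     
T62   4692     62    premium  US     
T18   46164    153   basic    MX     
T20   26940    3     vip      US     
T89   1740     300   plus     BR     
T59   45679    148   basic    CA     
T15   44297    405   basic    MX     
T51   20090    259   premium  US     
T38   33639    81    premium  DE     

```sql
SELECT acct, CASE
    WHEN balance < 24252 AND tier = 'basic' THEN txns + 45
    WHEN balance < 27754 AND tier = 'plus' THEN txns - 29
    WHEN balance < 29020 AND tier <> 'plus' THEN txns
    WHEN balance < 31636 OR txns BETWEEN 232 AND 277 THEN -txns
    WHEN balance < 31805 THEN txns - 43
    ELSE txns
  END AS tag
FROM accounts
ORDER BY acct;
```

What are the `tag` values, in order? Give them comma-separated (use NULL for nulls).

acct=T15: ELSE → 405
acct=T18: ELSE → 153
acct=T20: balance < 29020 AND tier <> 'plus' → 3
acct=T22: ELSE → 451
acct=T37: ELSE → 226
acct=T38: ELSE → 81
acct=T41: balance < 29020 AND tier <> 'plus' → 285
acct=T51: balance < 29020 AND tier <> 'plus' → 259
acct=T59: ELSE → 148
acct=T62: balance < 29020 AND tier <> 'plus' → 62
acct=T80: balance < 29020 AND tier <> 'plus' → 373
acct=T85: balance < 27754 AND tier = 'plus' → 53
acct=T89: balance < 27754 AND tier = 'plus' → 271

405, 153, 3, 451, 226, 81, 285, 259, 148, 62, 373, 53, 271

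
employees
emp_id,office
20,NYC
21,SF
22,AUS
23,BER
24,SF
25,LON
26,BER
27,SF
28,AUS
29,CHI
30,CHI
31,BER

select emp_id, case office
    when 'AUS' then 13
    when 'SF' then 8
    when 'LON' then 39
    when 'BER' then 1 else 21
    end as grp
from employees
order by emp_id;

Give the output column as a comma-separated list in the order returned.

emp_id=20: ELSE → 21
emp_id=21: office='SF' → 8
emp_id=22: office='AUS' → 13
emp_id=23: office='BER' → 1
emp_id=24: office='SF' → 8
emp_id=25: office='LON' → 39
emp_id=26: office='BER' → 1
emp_id=27: office='SF' → 8
emp_id=28: office='AUS' → 13
emp_id=29: ELSE → 21
emp_id=30: ELSE → 21
emp_id=31: office='BER' → 1

21, 8, 13, 1, 8, 39, 1, 8, 13, 21, 21, 1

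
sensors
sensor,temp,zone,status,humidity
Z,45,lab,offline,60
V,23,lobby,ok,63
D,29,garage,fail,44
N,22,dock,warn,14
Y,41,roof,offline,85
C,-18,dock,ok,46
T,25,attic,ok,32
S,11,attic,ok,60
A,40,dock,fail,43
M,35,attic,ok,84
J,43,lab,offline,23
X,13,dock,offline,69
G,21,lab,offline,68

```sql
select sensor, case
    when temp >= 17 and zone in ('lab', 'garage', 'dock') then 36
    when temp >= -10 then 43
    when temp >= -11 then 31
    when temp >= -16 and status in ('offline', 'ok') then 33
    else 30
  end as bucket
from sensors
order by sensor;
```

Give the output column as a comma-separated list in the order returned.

36, 30, 36, 36, 36, 43, 36, 43, 43, 43, 43, 43, 36

sensor=A: temp >= 17 and zone in ('lab', 'garage', 'dock') → 36
sensor=C: ELSE → 30
sensor=D: temp >= 17 and zone in ('lab', 'garage', 'dock') → 36
sensor=G: temp >= 17 and zone in ('lab', 'garage', 'dock') → 36
sensor=J: temp >= 17 and zone in ('lab', 'garage', 'dock') → 36
sensor=M: temp >= -10 → 43
sensor=N: temp >= 17 and zone in ('lab', 'garage', 'dock') → 36
sensor=S: temp >= -10 → 43
sensor=T: temp >= -10 → 43
sensor=V: temp >= -10 → 43
sensor=X: temp >= -10 → 43
sensor=Y: temp >= -10 → 43
sensor=Z: temp >= 17 and zone in ('lab', 'garage', 'dock') → 36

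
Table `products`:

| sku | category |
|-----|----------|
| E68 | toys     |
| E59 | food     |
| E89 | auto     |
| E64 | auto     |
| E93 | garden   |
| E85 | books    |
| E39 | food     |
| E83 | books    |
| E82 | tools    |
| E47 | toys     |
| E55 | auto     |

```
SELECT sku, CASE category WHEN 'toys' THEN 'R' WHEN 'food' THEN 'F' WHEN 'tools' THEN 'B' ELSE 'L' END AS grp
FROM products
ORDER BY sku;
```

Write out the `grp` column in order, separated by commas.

sku=E39: category='food' → F
sku=E47: category='toys' → R
sku=E55: ELSE → L
sku=E59: category='food' → F
sku=E64: ELSE → L
sku=E68: category='toys' → R
sku=E82: category='tools' → B
sku=E83: ELSE → L
sku=E85: ELSE → L
sku=E89: ELSE → L
sku=E93: ELSE → L

F, R, L, F, L, R, B, L, L, L, L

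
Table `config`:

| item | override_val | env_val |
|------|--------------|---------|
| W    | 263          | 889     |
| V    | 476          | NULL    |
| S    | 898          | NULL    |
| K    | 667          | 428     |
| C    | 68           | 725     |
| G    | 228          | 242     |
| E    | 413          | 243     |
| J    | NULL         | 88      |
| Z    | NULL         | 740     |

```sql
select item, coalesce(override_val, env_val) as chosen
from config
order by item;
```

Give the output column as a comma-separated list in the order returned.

item=C: override_val=68 → 68
item=E: override_val=413 → 413
item=G: override_val=228 → 228
item=J: override_val=NULL, env_val=88 → 88
item=K: override_val=667 → 667
item=S: override_val=898 → 898
item=V: override_val=476 → 476
item=W: override_val=263 → 263
item=Z: override_val=NULL, env_val=740 → 740

68, 413, 228, 88, 667, 898, 476, 263, 740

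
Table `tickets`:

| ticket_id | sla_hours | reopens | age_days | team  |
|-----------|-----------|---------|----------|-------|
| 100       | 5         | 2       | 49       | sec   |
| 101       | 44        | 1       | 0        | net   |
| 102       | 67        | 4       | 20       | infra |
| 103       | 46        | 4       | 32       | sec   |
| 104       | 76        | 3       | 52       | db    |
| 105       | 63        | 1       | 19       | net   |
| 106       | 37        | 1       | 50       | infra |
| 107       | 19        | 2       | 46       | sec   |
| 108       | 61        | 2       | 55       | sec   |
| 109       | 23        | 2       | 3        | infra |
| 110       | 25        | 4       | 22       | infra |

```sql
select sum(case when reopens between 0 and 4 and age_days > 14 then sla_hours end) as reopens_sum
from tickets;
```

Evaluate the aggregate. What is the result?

ticket_id=100: ✓ → 5
ticket_id=101: ✗
ticket_id=102: ✓ → 67
ticket_id=103: ✓ → 46
ticket_id=104: ✓ → 76
ticket_id=105: ✓ → 63
ticket_id=106: ✓ → 37
ticket_id=107: ✓ → 19
ticket_id=108: ✓ → 61
ticket_id=109: ✗
ticket_id=110: ✓ → 25
reopens_sum = 5 + 67 + 46 + 76 + 63 + 37 + 19 + 61 + 25 = 399

399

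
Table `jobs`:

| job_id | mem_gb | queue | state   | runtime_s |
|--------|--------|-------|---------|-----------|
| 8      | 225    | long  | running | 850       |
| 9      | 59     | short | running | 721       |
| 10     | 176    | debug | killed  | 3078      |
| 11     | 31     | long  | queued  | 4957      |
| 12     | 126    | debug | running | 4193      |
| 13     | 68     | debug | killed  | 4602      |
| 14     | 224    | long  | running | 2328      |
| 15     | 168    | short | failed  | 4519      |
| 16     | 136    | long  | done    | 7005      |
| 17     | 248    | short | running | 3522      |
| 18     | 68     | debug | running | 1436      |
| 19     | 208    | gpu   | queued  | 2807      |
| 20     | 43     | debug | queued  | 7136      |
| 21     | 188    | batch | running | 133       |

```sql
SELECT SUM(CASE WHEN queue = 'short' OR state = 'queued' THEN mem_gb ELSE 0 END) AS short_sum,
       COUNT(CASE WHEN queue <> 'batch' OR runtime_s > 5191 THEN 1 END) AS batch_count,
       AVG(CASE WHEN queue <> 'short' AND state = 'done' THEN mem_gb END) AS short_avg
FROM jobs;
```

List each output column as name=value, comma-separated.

[short_sum: queue = 'short' OR state = 'queued']
job_id=8: ✗
job_id=9: ✓ → 59
job_id=10: ✗
job_id=11: ✓ → 31
job_id=12: ✗
job_id=13: ✗
job_id=14: ✗
job_id=15: ✓ → 168
job_id=16: ✗
job_id=17: ✓ → 248
job_id=18: ✗
job_id=19: ✓ → 208
job_id=20: ✓ → 43
job_id=21: ✗
short_sum = 59 + 31 + 168 + 248 + 208 + 43 = 757
—
[batch_count: queue <> 'batch' OR runtime_s > 5191]
job_id=8: ✓ → 1
job_id=9: ✓ → 1
job_id=10: ✓ → 1
job_id=11: ✓ → 1
job_id=12: ✓ → 1
job_id=13: ✓ → 1
job_id=14: ✓ → 1
job_id=15: ✓ → 1
job_id=16: ✓ → 1
job_id=17: ✓ → 1
job_id=18: ✓ → 1
job_id=19: ✓ → 1
job_id=20: ✓ → 1
job_id=21: ✗
batch_count = COUNT(1, 1, 1, 1, 1, 1, 1, 1, 1, 1, 1, 1, 1) = 13
—
[short_avg: queue <> 'short' AND state = 'done']
job_id=8: ✗
job_id=9: ✗
job_id=10: ✗
job_id=11: ✗
job_id=12: ✗
job_id=13: ✗
job_id=14: ✗
job_id=15: ✗
job_id=16: ✓ → 136
job_id=17: ✗
job_id=18: ✗
job_id=19: ✗
job_id=20: ✗
job_id=21: ✗
short_avg = 136

short_sum=757, batch_count=13, short_avg=136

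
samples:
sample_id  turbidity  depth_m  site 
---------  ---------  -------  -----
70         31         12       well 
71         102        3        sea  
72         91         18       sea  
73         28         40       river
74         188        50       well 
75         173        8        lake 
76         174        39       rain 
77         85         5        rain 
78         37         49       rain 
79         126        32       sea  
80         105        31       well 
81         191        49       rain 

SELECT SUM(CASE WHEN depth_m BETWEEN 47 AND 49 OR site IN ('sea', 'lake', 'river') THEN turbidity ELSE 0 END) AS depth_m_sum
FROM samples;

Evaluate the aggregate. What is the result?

sample_id=70: ✗
sample_id=71: ✓ → 102
sample_id=72: ✓ → 91
sample_id=73: ✓ → 28
sample_id=74: ✗
sample_id=75: ✓ → 173
sample_id=76: ✗
sample_id=77: ✗
sample_id=78: ✓ → 37
sample_id=79: ✓ → 126
sample_id=80: ✗
sample_id=81: ✓ → 191
depth_m_sum = 102 + 91 + 28 + 173 + 37 + 126 + 191 = 748

748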